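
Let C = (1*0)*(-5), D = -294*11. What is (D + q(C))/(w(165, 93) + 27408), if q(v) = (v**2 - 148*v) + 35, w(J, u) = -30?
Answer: -3199/27378 ≈ -0.11685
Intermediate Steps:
D = -3234
C = 0 (C = 0*(-5) = 0)
q(v) = 35 + v**2 - 148*v
(D + q(C))/(w(165, 93) + 27408) = (-3234 + (35 + 0**2 - 148*0))/(-30 + 27408) = (-3234 + (35 + 0 + 0))/27378 = (-3234 + 35)*(1/27378) = -3199*1/27378 = -3199/27378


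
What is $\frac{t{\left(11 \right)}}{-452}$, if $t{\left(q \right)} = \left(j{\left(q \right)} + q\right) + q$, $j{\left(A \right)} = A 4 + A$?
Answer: $- \frac{77}{452} \approx -0.17035$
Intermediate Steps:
$j{\left(A \right)} = 5 A$ ($j{\left(A \right)} = 4 A + A = 5 A$)
$t{\left(q \right)} = 7 q$ ($t{\left(q \right)} = \left(5 q + q\right) + q = 6 q + q = 7 q$)
$\frac{t{\left(11 \right)}}{-452} = \frac{7 \cdot 11}{-452} = 77 \left(- \frac{1}{452}\right) = - \frac{77}{452}$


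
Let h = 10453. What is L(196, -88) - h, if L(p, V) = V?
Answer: -10541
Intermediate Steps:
L(196, -88) - h = -88 - 1*10453 = -88 - 10453 = -10541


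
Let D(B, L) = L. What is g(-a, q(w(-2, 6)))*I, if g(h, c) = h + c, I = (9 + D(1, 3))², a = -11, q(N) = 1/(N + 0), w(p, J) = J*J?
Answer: 1588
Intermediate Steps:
w(p, J) = J²
q(N) = 1/N
I = 144 (I = (9 + 3)² = 12² = 144)
g(h, c) = c + h
g(-a, q(w(-2, 6)))*I = (1/(6²) - 1*(-11))*144 = (1/36 + 11)*144 = (397/36)*144 = 1588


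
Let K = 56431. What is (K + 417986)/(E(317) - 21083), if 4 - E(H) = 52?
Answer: -474417/21131 ≈ -22.451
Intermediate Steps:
E(H) = -48 (E(H) = 4 - 1*52 = 4 - 52 = -48)
(K + 417986)/(E(317) - 21083) = (56431 + 417986)/(-48 - 21083) = 474417/(-21131) = 474417*(-1/21131) = -474417/21131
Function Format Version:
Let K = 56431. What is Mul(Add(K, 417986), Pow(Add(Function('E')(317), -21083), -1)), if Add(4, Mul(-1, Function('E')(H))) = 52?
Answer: Rational(-474417, 21131) ≈ -22.451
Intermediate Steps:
Function('E')(H) = -48 (Function('E')(H) = Add(4, Mul(-1, 52)) = Add(4, -52) = -48)
Mul(Add(K, 417986), Pow(Add(Function('E')(317), -21083), -1)) = Mul(Add(56431, 417986), Pow(Add(-48, -21083), -1)) = Mul(474417, Pow(-21131, -1)) = Mul(474417, Rational(-1, 21131)) = Rational(-474417, 21131)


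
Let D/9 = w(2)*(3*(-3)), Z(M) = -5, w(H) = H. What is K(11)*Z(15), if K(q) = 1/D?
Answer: 5/162 ≈ 0.030864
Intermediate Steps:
D = -162 (D = 9*(2*(3*(-3))) = 9*(2*(-9)) = 9*(-18) = -162)
K(q) = -1/162 (K(q) = 1/(-162) = -1/162)
K(11)*Z(15) = -1/162*(-5) = 5/162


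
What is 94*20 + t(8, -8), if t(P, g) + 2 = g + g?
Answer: 1862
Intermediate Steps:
t(P, g) = -2 + 2*g (t(P, g) = -2 + (g + g) = -2 + 2*g)
94*20 + t(8, -8) = 94*20 + (-2 + 2*(-8)) = 1880 + (-2 - 16) = 1880 - 18 = 1862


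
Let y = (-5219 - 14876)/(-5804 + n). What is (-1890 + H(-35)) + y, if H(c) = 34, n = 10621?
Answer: -8960447/4817 ≈ -1860.2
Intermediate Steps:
y = -20095/4817 (y = (-5219 - 14876)/(-5804 + 10621) = -20095/4817 ≈ -4.1717)
(-1890 + H(-35)) + y = (-1890 + 34) - 20095/4817 = -1856 - 20095/4817 = -8960447/4817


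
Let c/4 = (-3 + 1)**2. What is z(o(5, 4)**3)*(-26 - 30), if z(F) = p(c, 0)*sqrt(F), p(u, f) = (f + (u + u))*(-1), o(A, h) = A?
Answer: 8960*sqrt(5) ≈ 20035.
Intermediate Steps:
c = 16 (c = 4*(-3 + 1)**2 = 4*(-2)**2 = 4*4 = 16)
p(u, f) = -f - 2*u (p(u, f) = (f + 2*u)*(-1) = -f - 2*u)
z(F) = -32*sqrt(F) (z(F) = (-1*0 - 2*16)*sqrt(F) = (0 - 32)*sqrt(F) = -32*sqrt(F))
z(o(5, 4)**3)*(-26 - 30) = (-32*5*sqrt(5))*(-26 - 30) = -160*sqrt(5)*(-56) = 8960*sqrt(5)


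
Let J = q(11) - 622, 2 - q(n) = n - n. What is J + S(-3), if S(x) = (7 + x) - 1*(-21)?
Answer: -595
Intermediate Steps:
S(x) = 28 + x (S(x) = (7 + x) + 21 = 28 + x)
q(n) = 2 (q(n) = 2 - (n - n) = 2 - 1*0 = 2 + 0 = 2)
J = -620 (J = 2 - 622 = -620)
J + S(-3) = -620 + (28 - 3) = -620 + 25 = -595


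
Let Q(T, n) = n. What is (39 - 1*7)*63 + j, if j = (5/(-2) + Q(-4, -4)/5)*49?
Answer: 18543/10 ≈ 1854.3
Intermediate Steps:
j = -1617/10 (j = (5/(-2) - 4/5)*49 = (5*(-1/2) - 4*1/5)*49 = (-5/2 - 4/5)*49 = -33/10*49 = -1617/10 ≈ -161.70)
(39 - 1*7)*63 + j = (39 - 1*7)*63 - 1617/10 = (39 - 7)*63 - 1617/10 = 32*63 - 1617/10 = 2016 - 1617/10 = 18543/10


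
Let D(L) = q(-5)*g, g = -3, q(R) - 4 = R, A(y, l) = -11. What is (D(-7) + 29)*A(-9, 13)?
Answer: -352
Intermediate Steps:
q(R) = 4 + R
D(L) = 3 (D(L) = (4 - 5)*(-3) = -1*(-3) = 3)
(D(-7) + 29)*A(-9, 13) = (3 + 29)*(-11) = 32*(-11) = -352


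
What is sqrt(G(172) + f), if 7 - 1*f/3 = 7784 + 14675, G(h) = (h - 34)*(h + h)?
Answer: 2*I*sqrt(4971) ≈ 141.01*I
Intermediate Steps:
G(h) = 2*h*(-34 + h) (G(h) = (-34 + h)*(2*h) = 2*h*(-34 + h))
f = -67356 (f = 21 - 3*(7784 + 14675) = 21 - 3*22459 = 21 - 67377 = -67356)
sqrt(G(172) + f) = sqrt(2*172*(-34 + 172) - 67356) = sqrt(2*172*138 - 67356) = sqrt(47472 - 67356) = sqrt(-19884) = 2*I*sqrt(4971)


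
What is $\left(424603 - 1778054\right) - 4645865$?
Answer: $-5999316$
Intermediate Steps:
$\left(424603 - 1778054\right) - 4645865 = -1353451 - 4645865 = -5999316$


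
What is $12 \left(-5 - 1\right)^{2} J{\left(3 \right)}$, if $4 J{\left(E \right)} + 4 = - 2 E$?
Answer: $-1080$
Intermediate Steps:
$J{\left(E \right)} = -1 - \frac{E}{2}$ ($J{\left(E \right)} = -1 + \frac{\left(-2\right) E}{4} = -1 - \frac{E}{2}$)
$12 \left(-5 - 1\right)^{2} J{\left(3 \right)} = 12 \left(-5 - 1\right)^{2} \left(-1 - \frac{3}{2}\right) = 12 \left(-6\right)^{2} \left(-1 - \frac{3}{2}\right) = 12 \cdot 36 \left(- \frac{5}{2}\right) = 432 \left(- \frac{5}{2}\right) = -1080$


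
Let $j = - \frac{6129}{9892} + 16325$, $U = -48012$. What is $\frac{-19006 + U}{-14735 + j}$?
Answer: $- \frac{662942056}{15722151} \approx -42.166$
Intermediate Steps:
$j = \frac{161480771}{9892}$ ($j = \left(-6129\right) \frac{1}{9892} + 16325 = - \frac{6129}{9892} + 16325 = \frac{161480771}{9892} \approx 16324.0$)
$\frac{-19006 + U}{-14735 + j} = \frac{-19006 - 48012}{-14735 + \frac{161480771}{9892}} = - \frac{67018}{\frac{15722151}{9892}} = \left(-67018\right) \frac{9892}{15722151} = - \frac{662942056}{15722151}$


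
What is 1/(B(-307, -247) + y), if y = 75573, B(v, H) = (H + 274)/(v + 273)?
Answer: 34/2569455 ≈ 1.3232e-5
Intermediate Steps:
B(v, H) = (274 + H)/(273 + v)
1/(B(-307, -247) + y) = 1/((274 - 247)/(273 - 307) + 75573) = 1/(27/(-34) + 75573) = 1/(-1/34*27 + 75573) = 1/(-27/34 + 75573) = 1/(2569455/34) = 34/2569455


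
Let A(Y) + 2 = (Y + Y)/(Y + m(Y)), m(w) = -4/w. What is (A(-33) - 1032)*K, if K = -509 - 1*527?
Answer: 165717376/155 ≈ 1.0691e+6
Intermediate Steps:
K = -1036 (K = -509 - 527 = -1036)
A(Y) = -2 + 2*Y/(Y - 4/Y) (A(Y) = -2 + (Y + Y)/(Y - 4/Y) = -2 + (2*Y)/(Y - 4/Y) = -2 + 2*Y/(Y - 4/Y))
(A(-33) - 1032)*K = (8/(-4 + (-33)**2) - 1032)*(-1036) = (8/(-4 + 1089) - 1032)*(-1036) = (8/1085 - 1032)*(-1036) = -1119712/1085*(-1036) = 165717376/155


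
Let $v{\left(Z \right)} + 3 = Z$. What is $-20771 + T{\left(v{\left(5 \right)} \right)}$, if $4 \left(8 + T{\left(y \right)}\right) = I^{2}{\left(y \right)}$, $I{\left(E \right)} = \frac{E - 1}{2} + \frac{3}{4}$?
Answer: $- \frac{1329831}{64} \approx -20779.0$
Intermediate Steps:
$v{\left(Z \right)} = -3 + Z$
$I{\left(E \right)} = \frac{1}{4} + \frac{E}{2}$ ($I{\left(E \right)} = \left(E - 1\right) \frac{1}{2} + 3 \cdot \frac{1}{4} = \left(-1 + E\right) \frac{1}{2} + \frac{3}{4} = \left(- \frac{1}{2} + \frac{E}{2}\right) + \frac{3}{4} = \frac{1}{4} + \frac{E}{2}$)
$T{\left(y \right)} = -8 + \frac{\left(\frac{1}{4} + \frac{y}{2}\right)^{2}}{4}$
$-20771 + T{\left(v{\left(5 \right)} \right)} = -20771 - \left(8 - \frac{\left(1 + 2 \left(-3 + 5\right)\right)^{2}}{64}\right) = -20771 - \left(8 - \frac{\left(1 + 2 \cdot 2\right)^{2}}{64}\right) = -20771 - \left(8 - \frac{\left(1 + 4\right)^{2}}{64}\right) = -20771 - \left(8 - \frac{5^{2}}{64}\right) = -20771 + \left(-8 + \frac{1}{64} \cdot 25\right) = -20771 + \left(-8 + \frac{25}{64}\right) = -20771 - \frac{487}{64} = - \frac{1329831}{64}$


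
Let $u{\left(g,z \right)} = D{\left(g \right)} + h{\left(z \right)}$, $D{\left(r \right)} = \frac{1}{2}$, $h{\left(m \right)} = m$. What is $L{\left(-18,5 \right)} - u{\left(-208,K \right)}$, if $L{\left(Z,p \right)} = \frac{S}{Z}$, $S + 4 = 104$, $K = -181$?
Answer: $\frac{3149}{18} \approx 174.94$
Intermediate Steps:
$S = 100$ ($S = -4 + 104 = 100$)
$D{\left(r \right)} = \frac{1}{2}$
$u{\left(g,z \right)} = \frac{1}{2} + z$
$L{\left(Z,p \right)} = \frac{100}{Z}$
$L{\left(-18,5 \right)} - u{\left(-208,K \right)} = \frac{100}{-18} - \left(\frac{1}{2} - 181\right) = 100 \left(- \frac{1}{18}\right) - - \frac{361}{2} = - \frac{50}{9} + \frac{361}{2} = \frac{3149}{18}$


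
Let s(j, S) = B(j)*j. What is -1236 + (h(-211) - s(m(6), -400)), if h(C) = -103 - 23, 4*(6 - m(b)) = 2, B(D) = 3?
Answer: -2757/2 ≈ -1378.5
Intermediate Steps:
m(b) = 11/2 (m(b) = 6 - 1/4*2 = 6 - 1/2 = 11/2)
s(j, S) = 3*j
h(C) = -126
-1236 + (h(-211) - s(m(6), -400)) = -1236 + (-126 - 3*11/2) = -1236 + (-126 - 1*33/2) = -1236 + (-126 - 33/2) = -1236 - 285/2 = -2757/2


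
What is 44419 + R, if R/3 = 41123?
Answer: 167788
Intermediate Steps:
R = 123369 (R = 3*41123 = 123369)
44419 + R = 44419 + 123369 = 167788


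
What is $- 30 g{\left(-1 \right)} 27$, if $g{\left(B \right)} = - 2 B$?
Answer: $-1620$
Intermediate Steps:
$- 30 g{\left(-1 \right)} 27 = - 30 \left(\left(-2\right) \left(-1\right)\right) 27 = \left(-30\right) 2 \cdot 27 = \left(-60\right) 27 = -1620$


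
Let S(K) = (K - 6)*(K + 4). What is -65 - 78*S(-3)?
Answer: 637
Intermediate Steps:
S(K) = (-6 + K)*(4 + K)
-65 - 78*S(-3) = -65 - 78*(-24 + (-3)**2 - 2*(-3)) = -65 - 78*(-24 + 9 + 6) = -65 - 78*(-9) = -65 + 702 = 637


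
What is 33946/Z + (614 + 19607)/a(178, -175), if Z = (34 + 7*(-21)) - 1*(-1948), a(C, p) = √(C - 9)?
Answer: 37546833/23855 ≈ 1574.0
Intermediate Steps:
a(C, p) = √(-9 + C)
Z = 1835 (Z = (34 - 147) + 1948 = -113 + 1948 = 1835)
33946/Z + (614 + 19607)/a(178, -175) = 33946/1835 + (614 + 19607)/(√(-9 + 178)) = 33946*(1/1835) + 20221/(√169) = 33946/1835 + 20221/13 = 37546833/23855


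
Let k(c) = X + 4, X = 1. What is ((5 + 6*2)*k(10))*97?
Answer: 8245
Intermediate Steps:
k(c) = 5 (k(c) = 1 + 4 = 5)
((5 + 6*2)*k(10))*97 = ((5 + 6*2)*5)*97 = ((5 + 12)*5)*97 = (17*5)*97 = 85*97 = 8245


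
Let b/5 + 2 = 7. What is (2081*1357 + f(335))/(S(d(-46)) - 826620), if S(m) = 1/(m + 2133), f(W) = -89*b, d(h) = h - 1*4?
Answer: -5877584436/1721849459 ≈ -3.4135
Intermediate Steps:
b = 25 (b = -10 + 5*7 = -10 + 35 = 25)
d(h) = -4 + h (d(h) = h - 4 = -4 + h)
f(W) = -2225 (f(W) = -89*25 = -2225)
S(m) = 1/(2133 + m)
(2081*1357 + f(335))/(S(d(-46)) - 826620) = (2081*1357 - 2225)/(1/(2133 + (-4 - 46)) - 826620) = (2823917 - 2225)/(1/(2133 - 50) - 826620) = 2821692/(1/2083 - 826620) = 2821692/(-1721849459/2083) = 2821692*(-2083/1721849459) = -5877584436/1721849459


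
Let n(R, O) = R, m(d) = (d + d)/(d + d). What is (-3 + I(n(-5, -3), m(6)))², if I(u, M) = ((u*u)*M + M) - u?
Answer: 784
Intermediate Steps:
m(d) = 1 (m(d) = (2*d)/((2*d)) = (2*d)*(1/(2*d)) = 1)
I(u, M) = M - u + M*u² (I(u, M) = (u²*M + M) - u = (M*u² + M) - u = (M + M*u²) - u = M - u + M*u²)
(-3 + I(n(-5, -3), m(6)))² = (-3 + (1 - 1*(-5) + 1*(-5)²))² = (-3 + (1 + 5 + 1*25))² = (-3 + (1 + 5 + 25))² = (-3 + 31)² = 28² = 784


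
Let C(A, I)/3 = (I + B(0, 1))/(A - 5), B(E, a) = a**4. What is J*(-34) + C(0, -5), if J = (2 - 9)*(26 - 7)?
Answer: 22622/5 ≈ 4524.4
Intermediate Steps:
J = -133 (J = -7*19 = -133)
C(A, I) = 3*(1 + I)/(-5 + A) (C(A, I) = 3*((I + 1**4)/(A - 5)) = 3*((I + 1)/(-5 + A)) = 3*((1 + I)/(-5 + A)) = 3*(1 + I)/(-5 + A))
J*(-34) + C(0, -5) = -133*(-34) + 3*(1 - 5)/(-5 + 0) = 4522 + 3*(-4)/(-5) = 4522 + 3*(-1/5)*(-4) = 4522 + 12/5 = 22622/5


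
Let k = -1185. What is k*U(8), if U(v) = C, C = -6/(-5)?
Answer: -1422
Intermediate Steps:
C = 6/5 (C = -6*(-⅕) = 6/5 ≈ 1.2000)
U(v) = 6/5
k*U(8) = -1185*6/5 = -1422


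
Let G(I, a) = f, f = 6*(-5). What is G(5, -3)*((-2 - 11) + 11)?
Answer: 60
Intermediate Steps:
f = -30
G(I, a) = -30
G(5, -3)*((-2 - 11) + 11) = -30*((-2 - 11) + 11) = -30*(-13 + 11) = -30*(-2) = 60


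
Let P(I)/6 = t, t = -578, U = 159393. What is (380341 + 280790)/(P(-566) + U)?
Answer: 73459/17325 ≈ 4.2401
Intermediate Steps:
P(I) = -3468 (P(I) = 6*(-578) = -3468)
(380341 + 280790)/(P(-566) + U) = (380341 + 280790)/(-3468 + 159393) = 661131/155925 = 661131*(1/155925) = 73459/17325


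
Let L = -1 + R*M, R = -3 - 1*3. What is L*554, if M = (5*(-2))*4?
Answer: 132406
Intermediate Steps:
M = -40 (M = -10*4 = -40)
R = -6 (R = -3 - 3 = -6)
L = 239 (L = -1 - 6*(-40) = -1 + 240 = 239)
L*554 = 239*554 = 132406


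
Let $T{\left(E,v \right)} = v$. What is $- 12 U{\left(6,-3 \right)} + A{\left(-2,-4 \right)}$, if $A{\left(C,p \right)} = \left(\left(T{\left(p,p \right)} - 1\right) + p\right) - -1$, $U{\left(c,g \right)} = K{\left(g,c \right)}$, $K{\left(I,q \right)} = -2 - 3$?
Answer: $52$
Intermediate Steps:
$K{\left(I,q \right)} = -5$ ($K{\left(I,q \right)} = -2 - 3 = -5$)
$U{\left(c,g \right)} = -5$
$A{\left(C,p \right)} = 2 p$ ($A{\left(C,p \right)} = \left(\left(p - 1\right) + p\right) - -1 = \left(\left(-1 + p\right) + p\right) + 1 = \left(-1 + 2 p\right) + 1 = 2 p$)
$- 12 U{\left(6,-3 \right)} + A{\left(-2,-4 \right)} = \left(-12\right) \left(-5\right) + 2 \left(-4\right) = 60 - 8 = 52$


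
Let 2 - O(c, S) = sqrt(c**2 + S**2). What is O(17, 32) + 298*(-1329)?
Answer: -396040 - sqrt(1313) ≈ -3.9608e+5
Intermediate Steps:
O(c, S) = 2 - sqrt(S**2 + c**2) (O(c, S) = 2 - sqrt(c**2 + S**2) = 2 - sqrt(S**2 + c**2))
O(17, 32) + 298*(-1329) = (2 - sqrt(32**2 + 17**2)) + 298*(-1329) = (2 - sqrt(1024 + 289)) - 396042 = (2 - sqrt(1313)) - 396042 = -396040 - sqrt(1313)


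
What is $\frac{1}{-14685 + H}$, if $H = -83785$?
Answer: $- \frac{1}{98470} \approx -1.0155 \cdot 10^{-5}$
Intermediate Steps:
$\frac{1}{-14685 + H} = \frac{1}{-14685 - 83785} = \frac{1}{-98470} = - \frac{1}{98470}$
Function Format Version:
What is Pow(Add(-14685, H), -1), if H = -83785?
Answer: Rational(-1, 98470) ≈ -1.0155e-5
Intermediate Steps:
Pow(Add(-14685, H), -1) = Pow(Add(-14685, -83785), -1) = Pow(-98470, -1) = Rational(-1, 98470)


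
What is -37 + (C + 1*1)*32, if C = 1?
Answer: 27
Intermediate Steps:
-37 + (C + 1*1)*32 = -37 + (1 + 1*1)*32 = -37 + (1 + 1)*32 = -37 + 2*32 = -37 + 64 = 27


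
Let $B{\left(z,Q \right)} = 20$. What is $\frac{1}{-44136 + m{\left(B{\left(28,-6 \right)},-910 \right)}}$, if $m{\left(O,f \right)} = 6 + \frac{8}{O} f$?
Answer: $- \frac{1}{44494} \approx -2.2475 \cdot 10^{-5}$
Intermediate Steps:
$m{\left(O,f \right)} = 6 + \frac{8 f}{O}$
$\frac{1}{-44136 + m{\left(B{\left(28,-6 \right)},-910 \right)}} = \frac{1}{-44136 + \left(6 + 8 \left(-910\right) \frac{1}{20}\right)} = \frac{1}{-44136 + \left(6 - 364\right)} = \frac{1}{-44136 - 358} = \frac{1}{-44494} = - \frac{1}{44494}$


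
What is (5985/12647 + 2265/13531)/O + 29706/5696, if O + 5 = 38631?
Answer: 551559931049097/105758950250912 ≈ 5.2153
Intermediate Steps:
O = 38626 (O = -5 + 38631 = 38626)
(5985/12647 + 2265/13531)/O + 29706/5696 = (5985/12647 + 2265/13531)/38626 + 29706/5696 = (5985*(1/12647) + 2265*(1/13531))*(1/38626) + 29706*(1/5696) = (5985/12647 + 2265/13531)*(1/38626) + 14853/2848 = (109628490/171126557)*(1/38626) + 14853/2848 = 54814245/3304967195341 + 14853/2848 = 551559931049097/105758950250912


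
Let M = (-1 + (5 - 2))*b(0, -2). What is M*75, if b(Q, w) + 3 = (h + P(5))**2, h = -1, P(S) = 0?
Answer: -300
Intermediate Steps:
b(Q, w) = -2 (b(Q, w) = -3 + (-1 + 0)**2 = -3 + (-1)**2 = -3 + 1 = -2)
M = -4 (M = (-1 + (5 - 2))*(-2) = (-1 + 3)*(-2) = 2*(-2) = -4)
M*75 = -4*75 = -300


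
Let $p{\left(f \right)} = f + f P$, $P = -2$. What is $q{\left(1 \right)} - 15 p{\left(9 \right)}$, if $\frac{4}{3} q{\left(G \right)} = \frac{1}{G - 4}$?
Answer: $\frac{539}{4} \approx 134.75$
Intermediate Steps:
$q{\left(G \right)} = \frac{3}{4 \left(-4 + G\right)}$ ($q{\left(G \right)} = \frac{3}{4 \left(G - 4\right)} = \frac{3}{4 \left(-4 + G\right)}$)
$p{\left(f \right)} = - f$ ($p{\left(f \right)} = f + f \left(-2\right) = f - 2 f = - f$)
$q{\left(1 \right)} - 15 p{\left(9 \right)} = \frac{3}{4 \left(-4 + 1\right)} - 15 \left(\left(-1\right) 9\right) = \frac{3}{4 \left(-3\right)} - -135 = \frac{3}{4} \left(- \frac{1}{3}\right) + 135 = - \frac{1}{4} + 135 = \frac{539}{4}$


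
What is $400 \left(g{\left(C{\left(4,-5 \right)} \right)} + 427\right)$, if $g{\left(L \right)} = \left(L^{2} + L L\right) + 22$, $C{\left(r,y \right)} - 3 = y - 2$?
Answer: $192400$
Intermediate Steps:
$C{\left(r,y \right)} = 1 + y$ ($C{\left(r,y \right)} = 3 + \left(y - 2\right) = 3 + \left(-2 + y\right) = 1 + y$)
$g{\left(L \right)} = 22 + 2 L^{2}$ ($g{\left(L \right)} = \left(L^{2} + L^{2}\right) + 22 = 2 L^{2} + 22 = 22 + 2 L^{2}$)
$400 \left(g{\left(C{\left(4,-5 \right)} \right)} + 427\right) = 400 \left(\left(22 + 2 \left(1 - 5\right)^{2}\right) + 427\right) = 400 \left(\left(22 + 2 \left(-4\right)^{2}\right) + 427\right) = 400 \left(\left(22 + 2 \cdot 16\right) + 427\right) = 400 \left(\left(22 + 32\right) + 427\right) = 400 \left(54 + 427\right) = 400 \cdot 481 = 192400$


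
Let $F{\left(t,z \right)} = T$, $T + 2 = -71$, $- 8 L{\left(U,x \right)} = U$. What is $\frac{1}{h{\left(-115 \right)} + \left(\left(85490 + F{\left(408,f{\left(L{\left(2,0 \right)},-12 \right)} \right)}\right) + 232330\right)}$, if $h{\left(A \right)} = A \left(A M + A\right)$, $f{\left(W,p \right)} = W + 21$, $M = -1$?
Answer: $\frac{1}{317747} \approx 3.1472 \cdot 10^{-6}$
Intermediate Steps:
$L{\left(U,x \right)} = - \frac{U}{8}$
$f{\left(W,p \right)} = 21 + W$
$T = -73$ ($T = -2 - 71 = -73$)
$h{\left(A \right)} = 0$ ($h{\left(A \right)} = A \left(A \left(-1\right) + A\right) = A \left(- A + A\right) = A 0 = 0$)
$F{\left(t,z \right)} = -73$
$\frac{1}{h{\left(-115 \right)} + \left(\left(85490 + F{\left(408,f{\left(L{\left(2,0 \right)},-12 \right)} \right)}\right) + 232330\right)} = \frac{1}{0 + \left(\left(85490 - 73\right) + 232330\right)} = \frac{1}{0 + \left(85417 + 232330\right)} = \frac{1}{0 + 317747} = \frac{1}{317747}$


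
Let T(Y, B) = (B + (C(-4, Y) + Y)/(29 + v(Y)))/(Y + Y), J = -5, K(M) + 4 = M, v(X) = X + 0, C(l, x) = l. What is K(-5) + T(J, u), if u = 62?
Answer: -1213/80 ≈ -15.163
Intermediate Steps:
v(X) = X
K(M) = -4 + M
T(Y, B) = (B + (-4 + Y)/(29 + Y))/(2*Y) (T(Y, B) = (B + (-4 + Y)/(29 + Y))/(Y + Y) = (B + (-4 + Y)/(29 + Y))/((2*Y)) = (B + (-4 + Y)/(29 + Y))*(1/(2*Y)) = (B + (-4 + Y)/(29 + Y))/(2*Y))
K(-5) + T(J, u) = (-4 - 5) + (½)*(-4 - 5 + 29*62 + 62*(-5))/(-5*(29 - 5)) = -9 + (½)*(-⅕)*(-4 - 5 + 1798 - 310)/24 = -9 + (½)*(-⅕)*(1/24)*1479 = -9 - 493/80 = -1213/80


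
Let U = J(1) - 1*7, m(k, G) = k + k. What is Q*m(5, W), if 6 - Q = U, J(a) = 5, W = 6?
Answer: 80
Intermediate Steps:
m(k, G) = 2*k
U = -2 (U = 5 - 1*7 = 5 - 7 = -2)
Q = 8 (Q = 6 - 1*(-2) = 6 + 2 = 8)
Q*m(5, W) = 8*(2*5) = 8*10 = 80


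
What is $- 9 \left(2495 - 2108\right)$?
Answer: $-3483$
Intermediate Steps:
$- 9 \left(2495 - 2108\right) = \left(-9\right) 387 = -3483$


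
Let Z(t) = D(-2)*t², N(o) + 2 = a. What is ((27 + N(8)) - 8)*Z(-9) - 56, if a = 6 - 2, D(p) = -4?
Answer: -6860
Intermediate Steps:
a = 4
N(o) = 2 (N(o) = -2 + 4 = 2)
Z(t) = -4*t²
((27 + N(8)) - 8)*Z(-9) - 56 = ((27 + 2) - 8)*(-4*(-9)²) - 56 = (29 - 8)*(-4*81) - 56 = 21*(-324) - 56 = -6804 - 56 = -6860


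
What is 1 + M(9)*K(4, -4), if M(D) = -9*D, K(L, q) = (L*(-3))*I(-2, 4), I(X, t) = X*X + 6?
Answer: 9721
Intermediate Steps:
I(X, t) = 6 + X² (I(X, t) = X² + 6 = 6 + X²)
K(L, q) = -30*L (K(L, q) = (L*(-3))*(6 + (-2)²) = (-3*L)*(6 + 4) = -3*L*10 = -30*L)
1 + M(9)*K(4, -4) = 1 + (-9*9)*(-30*4) = 1 - 81*(-120) = 1 + 9720 = 9721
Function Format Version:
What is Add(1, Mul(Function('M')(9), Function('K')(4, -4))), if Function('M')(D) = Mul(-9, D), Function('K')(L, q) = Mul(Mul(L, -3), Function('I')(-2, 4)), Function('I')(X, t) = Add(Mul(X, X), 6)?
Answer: 9721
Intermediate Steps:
Function('I')(X, t) = Add(6, Pow(X, 2)) (Function('I')(X, t) = Add(Pow(X, 2), 6) = Add(6, Pow(X, 2)))
Function('K')(L, q) = Mul(-30, L) (Function('K')(L, q) = Mul(Mul(L, -3), Add(6, Pow(-2, 2))) = Mul(Mul(-3, L), Add(6, 4)) = Mul(Mul(-3, L), 10) = Mul(-30, L))
Add(1, Mul(Function('M')(9), Function('K')(4, -4))) = Add(1, Mul(Mul(-9, 9), Mul(-30, 4))) = Add(1, Mul(-81, -120)) = Add(1, 9720) = 9721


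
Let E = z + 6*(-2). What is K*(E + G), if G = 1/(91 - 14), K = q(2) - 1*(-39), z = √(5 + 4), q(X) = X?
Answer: -28372/77 ≈ -368.47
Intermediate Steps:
z = 3 (z = √9 = 3)
K = 41 (K = 2 - 1*(-39) = 2 + 39 = 41)
G = 1/77 ≈ 0.012987
E = -9 (E = 3 + 6*(-2) = 3 - 12 = -9)
K*(E + G) = 41*(-9 + 1/77) = 41*(-692/77) = -28372/77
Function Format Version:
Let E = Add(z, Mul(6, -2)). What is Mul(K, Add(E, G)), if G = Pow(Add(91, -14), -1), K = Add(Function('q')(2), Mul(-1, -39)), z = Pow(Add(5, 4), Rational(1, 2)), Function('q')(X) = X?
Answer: Rational(-28372, 77) ≈ -368.47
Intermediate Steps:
z = 3 (z = Pow(9, Rational(1, 2)) = 3)
K = 41 (K = Add(2, Mul(-1, -39)) = Add(2, 39) = 41)
G = Rational(1, 77) (G = Pow(77, -1) = Rational(1, 77) ≈ 0.012987)
E = -9 (E = Add(3, Mul(6, -2)) = Add(3, -12) = -9)
Mul(K, Add(E, G)) = Mul(41, Add(-9, Rational(1, 77))) = Mul(41, Rational(-692, 77)) = Rational(-28372, 77)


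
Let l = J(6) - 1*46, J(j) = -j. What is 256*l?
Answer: -13312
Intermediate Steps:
l = -52 (l = -1*6 - 1*46 = -6 - 46 = -52)
256*l = 256*(-52) = -13312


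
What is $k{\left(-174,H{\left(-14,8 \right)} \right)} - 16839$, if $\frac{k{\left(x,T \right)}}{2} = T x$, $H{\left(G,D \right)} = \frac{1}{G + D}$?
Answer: $-16781$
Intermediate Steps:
$H{\left(G,D \right)} = \frac{1}{D + G}$
$k{\left(x,T \right)} = 2 T x$
$k{\left(-174,H{\left(-14,8 \right)} \right)} - 16839 = 2 \frac{1}{8 - 14} \left(-174\right) - 16839 = 2 \frac{1}{-6} \left(-174\right) - 16839 = 2 \left(- \frac{1}{6}\right) \left(-174\right) - 16839 = 58 - 16839 = -16781$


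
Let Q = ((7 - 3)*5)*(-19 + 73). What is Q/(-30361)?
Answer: -1080/30361 ≈ -0.035572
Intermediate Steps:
Q = 1080 (Q = (4*5)*54 = 20*54 = 1080)
Q/(-30361) = 1080/(-30361) = 1080*(-1/30361) = -1080/30361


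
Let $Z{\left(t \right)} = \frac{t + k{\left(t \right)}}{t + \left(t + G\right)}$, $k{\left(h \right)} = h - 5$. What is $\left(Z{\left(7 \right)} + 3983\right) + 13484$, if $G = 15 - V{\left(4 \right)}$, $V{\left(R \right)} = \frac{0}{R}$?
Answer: $\frac{506552}{29} \approx 17467.0$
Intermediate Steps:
$V{\left(R \right)} = 0$
$k{\left(h \right)} = -5 + h$
$G = 15$ ($G = 15 - 0 = 15 + 0 = 15$)
$Z{\left(t \right)} = \frac{-5 + 2 t}{15 + 2 t}$ ($Z{\left(t \right)} = \frac{t + \left(-5 + t\right)}{t + \left(t + 15\right)} = \frac{-5 + 2 t}{t + \left(15 + t\right)} = \frac{-5 + 2 t}{15 + 2 t}$)
$\left(Z{\left(7 \right)} + 3983\right) + 13484 = \left(\frac{-5 + 2 \cdot 7}{15 + 2 \cdot 7} + 3983\right) + 13484 = \left(\frac{-5 + 14}{15 + 14} + 3983\right) + 13484 = \left(\frac{1}{29} \cdot 9 + 3983\right) + 13484 = \left(\frac{9}{29} + 3983\right) + 13484 = \frac{115516}{29} + 13484 = \frac{506552}{29}$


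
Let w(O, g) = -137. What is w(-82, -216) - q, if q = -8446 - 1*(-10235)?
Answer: -1926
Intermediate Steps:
q = 1789 (q = -8446 + 10235 = 1789)
w(-82, -216) - q = -137 - 1*1789 = -137 - 1789 = -1926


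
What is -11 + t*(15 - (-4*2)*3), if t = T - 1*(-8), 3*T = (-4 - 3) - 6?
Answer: 132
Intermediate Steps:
T = -13/3 (T = ((-4 - 3) - 6)/3 = (-7 - 6)/3 = (⅓)*(-13) = -13/3 ≈ -4.3333)
t = 11/3 (t = -13/3 - 1*(-8) = -13/3 + 8 = 11/3 ≈ 3.6667)
-11 + t*(15 - (-4*2)*3) = -11 + 11*(15 - (-4*2)*3)/3 = -11 + 11*(15 - (-8)*3)/3 = -11 + 11*(15 - 1*(-24))/3 = -11 + 11*(15 + 24)/3 = -11 + (11/3)*39 = -11 + 143 = 132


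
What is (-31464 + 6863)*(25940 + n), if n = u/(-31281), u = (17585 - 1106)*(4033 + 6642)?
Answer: -5211441521605/10427 ≈ -4.9980e+8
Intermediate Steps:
u = 175913325 (u = 16479*10675 = 175913325)
n = -58637775/10427 (n = 175913325/(-31281) = 175913325*(-1/31281) = -58637775/10427 ≈ -5623.6)
(-31464 + 6863)*(25940 + n) = (-31464 + 6863)*(25940 - 58637775/10427) = -24601*211838605/10427 = -5211441521605/10427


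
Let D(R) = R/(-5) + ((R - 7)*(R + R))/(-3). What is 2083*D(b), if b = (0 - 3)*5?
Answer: -452011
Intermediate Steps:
b = -15 (b = -3*5 = -15)
D(R) = -R/5 - 2*R*(-7 + R)/3 (D(R) = R*(-⅕) + ((-7 + R)*(2*R))*(-⅓) = -R/5 + (2*R*(-7 + R))*(-⅓) = -R/5 - 2*R*(-7 + R)/3)
2083*D(b) = 2083*((1/15)*(-15)*(67 - 10*(-15))) = 2083*((1/15)*(-15)*(67 + 150)) = 2083*((1/15)*(-15)*217) = 2083*(-217) = -452011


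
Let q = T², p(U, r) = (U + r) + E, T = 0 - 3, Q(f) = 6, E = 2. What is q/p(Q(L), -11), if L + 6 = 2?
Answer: -3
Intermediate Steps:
L = -4 (L = -6 + 2 = -4)
T = -3
p(U, r) = 2 + U + r (p(U, r) = (U + r) + 2 = 2 + U + r)
q = 9 (q = (-3)² = 9)
q/p(Q(L), -11) = 9/(2 + 6 - 11) = 9/(-3) = 9*(-⅓) = -3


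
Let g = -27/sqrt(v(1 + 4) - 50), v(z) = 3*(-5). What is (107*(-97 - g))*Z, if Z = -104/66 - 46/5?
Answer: 18453862/165 + 1712214*I*sqrt(65)/3575 ≈ 1.1184e+5 + 3861.3*I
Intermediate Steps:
v(z) = -15
g = 27*I*sqrt(65)/65 (g = -27/sqrt(-15 - 50) = -27*(-I*sqrt(65)/65) = -(-27)*I*sqrt(65)/65 = 27*I*sqrt(65)/65 ≈ 3.3489*I)
Z = -1778/165 (Z = -104*1/66 - 46*1/5 = -52/33 - 46/5 = -1778/165 ≈ -10.776)
(107*(-97 - g))*Z = (107*(-97 - 27*I*sqrt(65)/65))*(-1778/165) = (-10379 - 2889*I*sqrt(65)/65)*(-1778/165) = 18453862/165 + 1712214*I*sqrt(65)/3575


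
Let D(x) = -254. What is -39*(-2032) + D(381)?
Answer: 78994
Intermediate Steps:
-39*(-2032) + D(381) = -39*(-2032) - 254 = 79248 - 254 = 78994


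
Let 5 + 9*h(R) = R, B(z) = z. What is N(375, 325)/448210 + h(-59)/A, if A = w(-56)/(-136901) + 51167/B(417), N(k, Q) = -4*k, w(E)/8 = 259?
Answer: -57737986607366/941772053954109 ≈ -0.061308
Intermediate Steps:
w(E) = 2072 (w(E) = 8*259 = 2072)
h(R) = -5/9 + R/9
A = 7003949443/57087717 (A = 2072/(-136901) + 51167/417 = 2072*(-1/136901) + 51167*(1/417) = -2072/136901 + 51167/417 = 7003949443/57087717 ≈ 122.69)
N(375, 325)/448210 + h(-59)/A = -4*375/448210 + (-5/9 + (⅑)*(-59))/(7003949443/57087717) = -1500*1/448210 + (-5/9 - 59/9)*(57087717/7003949443) = -150/44821 - 64/9*57087717/7003949443 = -150/44821 - 1217871296/21011848329 = -57737986607366/941772053954109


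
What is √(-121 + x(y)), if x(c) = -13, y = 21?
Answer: I*√134 ≈ 11.576*I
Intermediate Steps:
√(-121 + x(y)) = √(-121 - 13) = √(-134) = I*√134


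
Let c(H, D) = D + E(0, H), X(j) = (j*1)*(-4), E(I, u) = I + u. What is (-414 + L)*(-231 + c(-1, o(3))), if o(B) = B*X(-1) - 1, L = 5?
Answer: 90389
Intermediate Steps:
X(j) = -4*j (X(j) = j*(-4) = -4*j)
o(B) = -1 + 4*B (o(B) = B*(-4*(-1)) - 1 = B*4 - 1 = 4*B - 1 = -1 + 4*B)
c(H, D) = D + H (c(H, D) = D + (0 + H) = D + H)
(-414 + L)*(-231 + c(-1, o(3))) = (-414 + 5)*(-231 + ((-1 + 4*3) - 1)) = -409*(-231 + ((-1 + 12) - 1)) = -409*(-231 + (11 - 1)) = -409*(-231 + 10) = -409*(-221) = 90389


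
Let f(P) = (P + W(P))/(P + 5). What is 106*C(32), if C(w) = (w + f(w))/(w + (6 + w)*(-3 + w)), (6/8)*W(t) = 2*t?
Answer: 206912/62937 ≈ 3.2876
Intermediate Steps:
W(t) = 8*t/3 (W(t) = 4*(2*t)/3 = 8*t/3)
f(P) = 11*P/(3*(5 + P)) (f(P) = (P + 8*P/3)/(P + 5) = (11*P/3)/(5 + P) = 11*P/(3*(5 + P)))
C(w) = (w + 11*w/(3*(5 + w)))/(w + (-3 + w)*(6 + w)) (C(w) = (w + 11*w/(3*(5 + w)))/(w + (6 + w)*(-3 + w)) = (w + 11*w/(3*(5 + w)))/(w + (-3 + w)*(6 + w)))
106*C(32) = 106*((⅓)*32*(26 + 3*32)/((5 + 32)*(-18 + 32² + 4*32))) = 106*((⅓)*32*(26 + 96)/(37*(-18 + 1024 + 128))) = 106*((⅓)*32*(1/37)*122/1134) = 106*((⅓)*32*(1/37)*(1/1134)*122) = 106*(1952/62937) = 206912/62937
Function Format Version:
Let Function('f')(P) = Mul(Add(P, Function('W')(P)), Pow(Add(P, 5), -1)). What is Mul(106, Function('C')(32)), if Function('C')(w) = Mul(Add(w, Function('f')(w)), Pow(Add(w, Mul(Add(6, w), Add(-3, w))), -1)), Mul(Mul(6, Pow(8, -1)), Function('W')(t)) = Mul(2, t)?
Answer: Rational(206912, 62937) ≈ 3.2876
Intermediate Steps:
Function('W')(t) = Mul(Rational(8, 3), t) (Function('W')(t) = Mul(Rational(4, 3), Mul(2, t)) = Mul(Rational(8, 3), t))
Function('f')(P) = Mul(Rational(11, 3), P, Pow(Add(5, P), -1)) (Function('f')(P) = Mul(Add(P, Mul(Rational(8, 3), P)), Pow(Add(P, 5), -1)) = Mul(Mul(Rational(11, 3), P), Pow(Add(5, P), -1)) = Mul(Rational(11, 3), P, Pow(Add(5, P), -1)))
Function('C')(w) = Mul(Pow(Add(w, Mul(Add(-3, w), Add(6, w))), -1), Add(w, Mul(Rational(11, 3), w, Pow(Add(5, w), -1)))) (Function('C')(w) = Mul(Add(w, Mul(Rational(11, 3), w, Pow(Add(5, w), -1))), Pow(Add(w, Mul(Add(6, w), Add(-3, w))), -1)) = Mul(Add(w, Mul(Rational(11, 3), w, Pow(Add(5, w), -1))), Pow(Add(w, Mul(Add(-3, w), Add(6, w))), -1)) = Mul(Pow(Add(w, Mul(Add(-3, w), Add(6, w))), -1), Add(w, Mul(Rational(11, 3), w, Pow(Add(5, w), -1)))))
Mul(106, Function('C')(32)) = Mul(106, Mul(Rational(1, 3), 32, Pow(Add(5, 32), -1), Pow(Add(-18, Pow(32, 2), Mul(4, 32)), -1), Add(26, Mul(3, 32)))) = Mul(106, Mul(Rational(1, 3), 32, Pow(37, -1), Pow(Add(-18, 1024, 128), -1), Add(26, 96))) = Mul(106, Mul(Rational(1, 3), 32, Rational(1, 37), Pow(1134, -1), 122)) = Mul(106, Mul(Rational(1, 3), 32, Rational(1, 37), Rational(1, 1134), 122)) = Mul(106, Rational(1952, 62937)) = Rational(206912, 62937)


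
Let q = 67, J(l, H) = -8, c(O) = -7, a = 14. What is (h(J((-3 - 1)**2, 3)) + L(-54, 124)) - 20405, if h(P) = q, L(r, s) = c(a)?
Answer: -20345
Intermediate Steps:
L(r, s) = -7
h(P) = 67
(h(J((-3 - 1)**2, 3)) + L(-54, 124)) - 20405 = (67 - 7) - 20405 = 60 - 20405 = -20345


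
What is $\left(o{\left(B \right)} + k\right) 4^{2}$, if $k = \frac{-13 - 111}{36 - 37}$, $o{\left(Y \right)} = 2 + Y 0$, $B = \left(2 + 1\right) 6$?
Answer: $2016$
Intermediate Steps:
$B = 18$ ($B = 3 \cdot 6 = 18$)
$o{\left(Y \right)} = 2$ ($o{\left(Y \right)} = 2 + 0 = 2$)
$k = 124$ ($k = - \frac{124}{-1} = \left(-124\right) \left(-1\right) = 124$)
$\left(o{\left(B \right)} + k\right) 4^{2} = \left(2 + 124\right) 4^{2} = 126 \cdot 16 = 2016$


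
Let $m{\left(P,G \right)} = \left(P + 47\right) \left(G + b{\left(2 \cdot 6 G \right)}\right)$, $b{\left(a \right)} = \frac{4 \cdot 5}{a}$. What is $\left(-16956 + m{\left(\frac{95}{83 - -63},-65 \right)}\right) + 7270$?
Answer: $- \frac{12132506}{949} \approx -12785.0$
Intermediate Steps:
$b{\left(a \right)} = \frac{20}{a}$
$m{\left(P,G \right)} = \left(47 + P\right) \left(G + \frac{5}{3 G}\right)$ ($m{\left(P,G \right)} = \left(P + 47\right) \left(G + \frac{20}{2 \cdot 6 G}\right) = \left(47 + P\right) \left(G + \frac{20}{12 G}\right) = \left(47 + P\right) \left(G + 20 \frac{1}{12 G}\right) = \left(47 + P\right) \left(G + \frac{5}{3 G}\right)$)
$\left(-16956 + m{\left(\frac{95}{83 - -63},-65 \right)}\right) + 7270 = \left(-16956 + \frac{235 + 5 \frac{95}{83 - -63} + 3 \left(-65\right)^{2} \left(47 + \frac{95}{83 - -63}\right)}{3 \left(-65\right)}\right) + 7270 = \left(-16956 + \frac{1}{3} \left(- \frac{1}{65}\right) \left(235 + 5 \frac{95}{83 + 63} + 3 \cdot 4225 \left(47 + \frac{95}{83 + 63}\right)\right)\right) + 7270 = \left(-16956 + \frac{1}{3} \left(- \frac{1}{65}\right) \left(235 + 5 \cdot \frac{95}{146} + 3 \cdot 4225 \left(47 + \frac{95}{146}\right)\right)\right) + 7270 = \left(-16956 + \frac{1}{3} \left(- \frac{1}{65}\right) \left(235 + \frac{475}{146} + 3 \cdot 4225 \cdot \frac{6957}{146}\right)\right) + 7270 = \left(-16956 + \frac{1}{3} \left(- \frac{1}{65}\right) \left(235 + \frac{475}{146} + \frac{88179975}{146}\right)\right) + 7270 = \left(-16956 + \frac{1}{3} \left(- \frac{1}{65}\right) \frac{44107380}{73}\right) + 7270 = \left(-16956 - \frac{2940492}{949}\right) + 7270 = - \frac{19031736}{949} + 7270 = - \frac{12132506}{949}$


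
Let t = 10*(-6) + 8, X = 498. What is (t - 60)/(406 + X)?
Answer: -14/113 ≈ -0.12389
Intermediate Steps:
t = -52 (t = -60 + 8 = -52)
(t - 60)/(406 + X) = (-52 - 60)/(406 + 498) = -112/904 = -112*1/904 = -14/113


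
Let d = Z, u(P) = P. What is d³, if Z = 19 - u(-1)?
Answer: 8000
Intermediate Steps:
Z = 20 (Z = 19 - 1*(-1) = 19 + 1 = 20)
d = 20
d³ = 20³ = 8000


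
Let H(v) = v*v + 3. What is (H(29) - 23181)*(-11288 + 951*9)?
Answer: 60957673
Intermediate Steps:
H(v) = 3 + v**2 (H(v) = v**2 + 3 = 3 + v**2)
(H(29) - 23181)*(-11288 + 951*9) = ((3 + 29**2) - 23181)*(-11288 + 951*9) = ((3 + 841) - 23181)*(-11288 + 8559) = (844 - 23181)*(-2729) = -22337*(-2729) = 60957673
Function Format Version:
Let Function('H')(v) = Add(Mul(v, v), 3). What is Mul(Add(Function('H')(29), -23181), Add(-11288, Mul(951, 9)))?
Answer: 60957673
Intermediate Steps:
Function('H')(v) = Add(3, Pow(v, 2)) (Function('H')(v) = Add(Pow(v, 2), 3) = Add(3, Pow(v, 2)))
Mul(Add(Function('H')(29), -23181), Add(-11288, Mul(951, 9))) = Mul(Add(Add(3, Pow(29, 2)), -23181), Add(-11288, Mul(951, 9))) = Mul(Add(Add(3, 841), -23181), Add(-11288, 8559)) = Mul(Add(844, -23181), -2729) = Mul(-22337, -2729) = 60957673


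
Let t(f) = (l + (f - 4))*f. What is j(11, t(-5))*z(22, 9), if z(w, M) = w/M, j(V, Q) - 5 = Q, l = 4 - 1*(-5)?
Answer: 110/9 ≈ 12.222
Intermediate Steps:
l = 9 (l = 4 + 5 = 9)
t(f) = f*(5 + f) (t(f) = (9 + (f - 4))*f = (9 + (-4 + f))*f = (5 + f)*f = f*(5 + f))
j(V, Q) = 5 + Q
j(11, t(-5))*z(22, 9) = (5 - 5*(5 - 5))*(22/9) = (5 - 5*0)*(22*(1/9)) = (5 + 0)*(22/9) = 5*(22/9) = 110/9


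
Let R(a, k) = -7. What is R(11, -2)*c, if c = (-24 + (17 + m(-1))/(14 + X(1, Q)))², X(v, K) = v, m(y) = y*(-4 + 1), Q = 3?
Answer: -32368/9 ≈ -3596.4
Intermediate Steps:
m(y) = -3*y (m(y) = y*(-3) = -3*y)
c = 4624/9 (c = (-24 + (17 - 3*(-1))/(14 + 1))² = (-24 + (17 + 3)/15)² = (-24 + 20*(1/15))² = (-24 + 4/3)² = (-68/3)² = 4624/9 ≈ 513.78)
R(11, -2)*c = -7*4624/9 = -32368/9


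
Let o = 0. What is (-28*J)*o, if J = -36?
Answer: 0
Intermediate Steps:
(-28*J)*o = -28*(-36)*0 = 1008*0 = 0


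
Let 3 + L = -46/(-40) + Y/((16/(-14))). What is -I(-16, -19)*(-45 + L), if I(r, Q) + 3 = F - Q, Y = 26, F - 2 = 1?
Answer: 6612/5 ≈ 1322.4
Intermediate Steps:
F = 3 (F = 2 + 1 = 3)
I(r, Q) = -Q (I(r, Q) = -3 + (3 - Q) = -Q)
L = -123/5 (L = -3 + (-46/(-40) + 26/((16/(-14)))) = -3 + (-46*(-1/40) + 26/((16*(-1/14)))) = -3 + (23/20 + 26/(-8/7)) = -3 + (23/20 + 26*(-7/8)) = -3 + (23/20 - 91/4) = -3 - 108/5 = -123/5 ≈ -24.600)
-I(-16, -19)*(-45 + L) = -(-1*(-19))*(-45 - 123/5) = -19*(-348)/5 = -1*(-6612/5) = 6612/5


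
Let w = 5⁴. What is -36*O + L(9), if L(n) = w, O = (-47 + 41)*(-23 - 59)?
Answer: -17087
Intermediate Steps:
O = 492 (O = -6*(-82) = 492)
w = 625
L(n) = 625
-36*O + L(9) = -36*492 + 625 = -17712 + 625 = -17087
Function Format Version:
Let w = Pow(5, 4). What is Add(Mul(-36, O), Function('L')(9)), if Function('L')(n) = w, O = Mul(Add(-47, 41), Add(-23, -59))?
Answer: -17087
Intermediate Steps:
O = 492 (O = Mul(-6, -82) = 492)
w = 625
Function('L')(n) = 625
Add(Mul(-36, O), Function('L')(9)) = Add(Mul(-36, 492), 625) = Add(-17712, 625) = -17087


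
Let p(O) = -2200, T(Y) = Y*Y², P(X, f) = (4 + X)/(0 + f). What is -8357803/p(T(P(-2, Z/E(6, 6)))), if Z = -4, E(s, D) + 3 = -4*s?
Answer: 8357803/2200 ≈ 3799.0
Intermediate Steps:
E(s, D) = -3 - 4*s
P(X, f) = (4 + X)/f
T(Y) = Y³
-8357803/p(T(P(-2, Z/E(6, 6)))) = -8357803/(-2200) = -8357803*(-1/2200) = 8357803/2200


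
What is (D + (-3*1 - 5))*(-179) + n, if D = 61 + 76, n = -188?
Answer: -23279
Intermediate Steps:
D = 137
(D + (-3*1 - 5))*(-179) + n = (137 + (-3*1 - 5))*(-179) - 188 = (137 + (-3 - 5))*(-179) - 188 = (137 - 8)*(-179) - 188 = 129*(-179) - 188 = -23091 - 188 = -23279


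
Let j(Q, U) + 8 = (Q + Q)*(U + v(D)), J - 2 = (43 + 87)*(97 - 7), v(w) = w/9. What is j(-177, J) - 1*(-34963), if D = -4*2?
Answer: -12321715/3 ≈ -4.1072e+6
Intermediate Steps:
D = -8
v(w) = w/9 (v(w) = w*(⅑) = w/9)
J = 11702 (J = 2 + (43 + 87)*(97 - 7) = 2 + 130*90 = 2 + 11700 = 11702)
j(Q, U) = -8 + 2*Q*(-8/9 + U) (j(Q, U) = -8 + (Q + Q)*(U + (⅑)*(-8)) = -8 + (2*Q)*(U - 8/9) = -8 + (2*Q)*(-8/9 + U) = -8 + 2*Q*(-8/9 + U))
j(-177, J) - 1*(-34963) = (-8 - 16/9*(-177) + 2*(-177)*11702) - 1*(-34963) = (-8 + 944/3 - 4142508) + 34963 = -12426604/3 + 34963 = -12321715/3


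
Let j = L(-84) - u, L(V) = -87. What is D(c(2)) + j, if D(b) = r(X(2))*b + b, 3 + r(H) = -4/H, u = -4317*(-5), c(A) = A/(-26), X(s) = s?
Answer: -281732/13 ≈ -21672.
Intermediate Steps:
c(A) = -A/26 (c(A) = A*(-1/26) = -A/26)
u = 21585
r(H) = -3 - 4/H
D(b) = -4*b (D(b) = (-3 - 4/2)*b + b = (-3 - 4*½)*b + b = (-3 - 2)*b + b = -5*b + b = -4*b)
j = -21672 (j = -87 - 1*21585 = -87 - 21585 = -21672)
D(c(2)) + j = -(-2)*2/13 - 21672 = -4*(-1/13) - 21672 = 4/13 - 21672 = -281732/13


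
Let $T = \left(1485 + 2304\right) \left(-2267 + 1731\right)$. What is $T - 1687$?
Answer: $-2032591$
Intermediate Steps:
$T = -2030904$ ($T = 3789 \left(-536\right) = -2030904$)
$T - 1687 = -2030904 - 1687 = -2032591$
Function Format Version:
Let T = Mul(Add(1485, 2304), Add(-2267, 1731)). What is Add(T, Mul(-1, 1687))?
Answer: -2032591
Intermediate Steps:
T = -2030904 (T = Mul(3789, -536) = -2030904)
Add(T, Mul(-1, 1687)) = Add(-2030904, Mul(-1, 1687)) = Add(-2030904, -1687) = -2032591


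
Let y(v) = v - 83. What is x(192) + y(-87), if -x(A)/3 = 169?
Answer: -677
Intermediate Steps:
y(v) = -83 + v
x(A) = -507 (x(A) = -3*169 = -507)
x(192) + y(-87) = -507 + (-83 - 87) = -507 - 170 = -677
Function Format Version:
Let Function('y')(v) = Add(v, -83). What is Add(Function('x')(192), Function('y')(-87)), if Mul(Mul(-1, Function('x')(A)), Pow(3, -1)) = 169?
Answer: -677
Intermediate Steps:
Function('y')(v) = Add(-83, v)
Function('x')(A) = -507 (Function('x')(A) = Mul(-3, 169) = -507)
Add(Function('x')(192), Function('y')(-87)) = Add(-507, Add(-83, -87)) = Add(-507, -170) = -677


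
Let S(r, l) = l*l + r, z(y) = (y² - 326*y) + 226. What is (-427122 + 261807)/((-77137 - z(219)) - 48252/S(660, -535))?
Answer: 47426393775/15471756302 ≈ 3.0654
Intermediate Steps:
z(y) = 226 + y² - 326*y
S(r, l) = r + l² (S(r, l) = l² + r = r + l²)
(-427122 + 261807)/((-77137 - z(219)) - 48252/S(660, -535)) = (-427122 + 261807)/((-77137 - (226 + 219² - 326*219)) - 48252/(660 + (-535)²)) = -165315/((-77137 - (226 + 47961 - 71394)) - 48252/(660 + 286225)) = -165315/((-77137 - 1*(-23207)) - 48252/286885) = -165315/((-77137 + 23207) - 48252*1/286885) = -165315/(-53930 - 48252/286885) = -165315/(-15471756302/286885) = -165315*(-286885/15471756302) = 47426393775/15471756302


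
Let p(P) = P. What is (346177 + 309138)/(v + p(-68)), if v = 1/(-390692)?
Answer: -256026327980/26567057 ≈ -9637.0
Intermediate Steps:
v = -1/390692 ≈ -2.5596e-6
(346177 + 309138)/(v + p(-68)) = (346177 + 309138)/(-1/390692 - 68) = 655315/(-26567057/390692) = 655315*(-390692/26567057) = -256026327980/26567057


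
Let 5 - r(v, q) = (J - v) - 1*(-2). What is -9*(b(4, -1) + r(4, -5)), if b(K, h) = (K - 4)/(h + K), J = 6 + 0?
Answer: -9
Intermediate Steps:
J = 6
b(K, h) = (-4 + K)/(K + h)
r(v, q) = -3 + v (r(v, q) = 5 - ((6 - v) - 1*(-2)) = 5 - ((6 - v) + 2) = 5 - (8 - v) = 5 + (-8 + v) = -3 + v)
-9*(b(4, -1) + r(4, -5)) = -9*((-4 + 4)/(4 - 1) + (-3 + 4)) = -9*(0/3 + 1) = -9*((⅓)*0 + 1) = -9*(0 + 1) = -9*1 = -9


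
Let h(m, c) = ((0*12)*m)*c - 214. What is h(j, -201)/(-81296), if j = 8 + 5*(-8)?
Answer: 107/40648 ≈ 0.0026324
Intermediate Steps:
j = -32 (j = 8 - 40 = -32)
h(m, c) = -214 (h(m, c) = (0*m)*c - 214 = 0*c - 214 = 0 - 214 = -214)
h(j, -201)/(-81296) = -214/(-81296) = -214*(-1/81296) = 107/40648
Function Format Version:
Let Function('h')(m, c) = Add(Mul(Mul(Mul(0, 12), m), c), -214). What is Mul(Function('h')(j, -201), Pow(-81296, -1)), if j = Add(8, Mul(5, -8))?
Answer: Rational(107, 40648) ≈ 0.0026324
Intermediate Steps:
j = -32 (j = Add(8, -40) = -32)
Function('h')(m, c) = -214 (Function('h')(m, c) = Add(Mul(Mul(0, m), c), -214) = Add(Mul(0, c), -214) = Add(0, -214) = -214)
Mul(Function('h')(j, -201), Pow(-81296, -1)) = Mul(-214, Pow(-81296, -1)) = Mul(-214, Rational(-1, 81296)) = Rational(107, 40648)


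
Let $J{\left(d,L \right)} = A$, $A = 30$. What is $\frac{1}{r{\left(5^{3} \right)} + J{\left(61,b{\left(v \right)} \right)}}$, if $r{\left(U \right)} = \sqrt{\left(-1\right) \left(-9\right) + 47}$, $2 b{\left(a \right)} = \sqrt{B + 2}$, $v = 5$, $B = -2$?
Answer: $\frac{15}{422} - \frac{\sqrt{14}}{422} \approx 0.026679$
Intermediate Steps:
$b{\left(a \right)} = 0$ ($b{\left(a \right)} = \frac{\sqrt{-2 + 2}}{2} = \frac{\sqrt{0}}{2} = \frac{1}{2} \cdot 0 = 0$)
$J{\left(d,L \right)} = 30$
$r{\left(U \right)} = 2 \sqrt{14}$ ($r{\left(U \right)} = \sqrt{9 + 47} = \sqrt{56} = 2 \sqrt{14}$)
$\frac{1}{r{\left(5^{3} \right)} + J{\left(61,b{\left(v \right)} \right)}} = \frac{1}{2 \sqrt{14} + 30} = \frac{1}{30 + 2 \sqrt{14}}$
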